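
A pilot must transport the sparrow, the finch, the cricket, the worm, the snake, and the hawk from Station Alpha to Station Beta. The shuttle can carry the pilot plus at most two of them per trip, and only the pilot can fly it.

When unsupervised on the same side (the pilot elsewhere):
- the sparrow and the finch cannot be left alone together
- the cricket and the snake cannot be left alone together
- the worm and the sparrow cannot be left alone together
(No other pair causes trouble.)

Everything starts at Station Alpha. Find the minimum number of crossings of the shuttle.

7

Counting alone: the pilot can take at most 2 across per trip to Station Beta, so moving all 6 needs at least 3 loaded trips out, with a return between consecutive ones — at least 5 crossings.
The safety rule pushes this higher. Following every safe sequence of crossings, the most of the 6 that can be at Station Beta as the shuttle arrives there on crossing 5 is 5 — never all 6.
So no plan with fewer than 7 crossings exists, and this one achieves 7:
1. Pilot goes to Station Beta with the cricket and the sparrow.
2. Pilot goes back to Station Alpha alone.
3. Pilot goes to Station Beta with the finch.
4. Pilot goes back to Station Alpha with the sparrow.
5. Pilot goes to Station Beta with the hawk and the worm.
6. Pilot goes back to Station Alpha alone.
7. Pilot goes to Station Beta with the snake and the sparrow.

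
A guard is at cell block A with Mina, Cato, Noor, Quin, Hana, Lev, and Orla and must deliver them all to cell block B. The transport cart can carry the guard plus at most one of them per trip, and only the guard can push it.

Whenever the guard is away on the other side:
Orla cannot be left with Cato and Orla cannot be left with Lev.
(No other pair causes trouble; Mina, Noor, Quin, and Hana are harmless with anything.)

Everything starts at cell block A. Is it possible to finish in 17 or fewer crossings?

Yes

Yes — this plan uses 15 crossings (≤ 17):
1. Guard goes to cell block B with Orla.  [cell block A: Cato, Hana, Lev, Mina, Noor, Quin | cell block B: Orla]
2. Guard goes back to cell block A alone.  [cell block A: Cato, Hana, Lev, Mina, Noor, Quin | cell block B: Orla]
3. Guard goes to cell block B with Mina.  [cell block A: Cato, Hana, Lev, Noor, Quin | cell block B: Mina, Orla]
4. Guard goes back to cell block A alone.  [cell block A: Cato, Hana, Lev, Noor, Quin | cell block B: Mina, Orla]
5. Guard goes to cell block B with Cato.  [cell block A: Hana, Lev, Noor, Quin | cell block B: Cato, Mina, Orla]
6. Guard goes back to cell block A with Orla.  [cell block A: Hana, Lev, Noor, Orla, Quin | cell block B: Cato, Mina]
7. Guard goes to cell block B with Lev.  [cell block A: Hana, Noor, Orla, Quin | cell block B: Cato, Lev, Mina]
8. Guard goes back to cell block A alone.  [cell block A: Hana, Noor, Orla, Quin | cell block B: Cato, Lev, Mina]
9. Guard goes to cell block B with Noor.  [cell block A: Hana, Orla, Quin | cell block B: Cato, Lev, Mina, Noor]
10. Guard goes back to cell block A alone.  [cell block A: Hana, Orla, Quin | cell block B: Cato, Lev, Mina, Noor]
11. Guard goes to cell block B with Quin.  [cell block A: Hana, Orla | cell block B: Cato, Lev, Mina, Noor, Quin]
12. Guard goes back to cell block A alone.  [cell block A: Hana, Orla | cell block B: Cato, Lev, Mina, Noor, Quin]
13. Guard goes to cell block B with Hana.  [cell block A: Orla | cell block B: Cato, Hana, Lev, Mina, Noor, Quin]
14. Guard goes back to cell block A alone.  [cell block A: Orla | cell block B: Cato, Hana, Lev, Mina, Noor, Quin]
15. Guard goes to cell block B with Orla.  [cell block A: — | cell block B: Cato, Hana, Lev, Mina, Noor, Orla, Quin]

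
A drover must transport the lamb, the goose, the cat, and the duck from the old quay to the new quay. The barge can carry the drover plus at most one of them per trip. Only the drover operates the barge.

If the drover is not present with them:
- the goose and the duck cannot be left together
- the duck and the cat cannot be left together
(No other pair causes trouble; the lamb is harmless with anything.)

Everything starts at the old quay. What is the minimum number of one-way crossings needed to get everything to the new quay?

Counting alone: the drover can take at most 1 across per trip to the new quay, so moving all 4 needs at least 4 loaded trips out, with a return between consecutive ones — at least 7 crossings.
The safety rule pushes this higher. Following every safe sequence of crossings, the most of the 4 that can be at the new quay as the barge arrives there on crossing 7 is 3 — never all 4.
So no plan with fewer than 9 crossings exists, and this one achieves 9:
1. Drover goes to the new quay with the duck.  [the old quay: the cat, the goose, the lamb | the new quay: the duck]
2. Drover goes back to the old quay alone.  [the old quay: the cat, the goose, the lamb | the new quay: the duck]
3. Drover goes to the new quay with the lamb.  [the old quay: the cat, the goose | the new quay: the duck, the lamb]
4. Drover goes back to the old quay alone.  [the old quay: the cat, the goose | the new quay: the duck, the lamb]
5. Drover goes to the new quay with the goose.  [the old quay: the cat | the new quay: the duck, the goose, the lamb]
6. Drover goes back to the old quay with the duck.  [the old quay: the cat, the duck | the new quay: the goose, the lamb]
7. Drover goes to the new quay with the cat.  [the old quay: the duck | the new quay: the cat, the goose, the lamb]
8. Drover goes back to the old quay alone.  [the old quay: the duck | the new quay: the cat, the goose, the lamb]
9. Drover goes to the new quay with the duck.  [the old quay: — | the new quay: the cat, the duck, the goose, the lamb]

9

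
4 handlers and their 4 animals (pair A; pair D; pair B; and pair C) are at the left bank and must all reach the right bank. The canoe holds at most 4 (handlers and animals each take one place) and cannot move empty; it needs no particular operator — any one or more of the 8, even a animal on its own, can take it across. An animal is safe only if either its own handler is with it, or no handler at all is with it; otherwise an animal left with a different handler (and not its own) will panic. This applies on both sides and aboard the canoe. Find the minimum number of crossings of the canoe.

Counting alone: each trip to the right bank takes at most 4 across and each return brings at least 1 back, so after t trips out (and t−1 returns) at most 4t − (t−1) of the 8 are across; that first reaches 8 at t = 3, so at least 5 crossings are needed.
The plan below uses exactly 5 crossings, so it is optimal:
1. animal A and handler A cross → the right bank.
2. handler A crosses ← the left bank.
3. handler A, handler B, handler C, and handler D cross → the right bank.
4. animal A crosses ← the left bank.
5. animal A, animal B, animal C, and animal D cross → the right bank.

5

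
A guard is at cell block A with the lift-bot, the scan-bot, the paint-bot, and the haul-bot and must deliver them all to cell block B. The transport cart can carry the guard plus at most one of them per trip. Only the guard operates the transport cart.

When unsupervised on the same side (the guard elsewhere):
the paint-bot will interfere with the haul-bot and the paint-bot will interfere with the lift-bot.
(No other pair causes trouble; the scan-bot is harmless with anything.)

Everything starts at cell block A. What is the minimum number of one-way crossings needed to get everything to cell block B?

Counting alone: the guard can take at most 1 across per trip to cell block B, so moving all 4 needs at least 4 loaded trips out, with a return between consecutive ones — at least 7 crossings.
The safety rule pushes this higher. Following every safe sequence of crossings, the most of the 4 that can be at cell block B as the transport cart arrives there on crossing 7 is 3 — never all 4.
So no plan with fewer than 9 crossings exists, and this one achieves 9:
1. Guard goes to cell block B with the paint-bot.
2. Guard goes back to cell block A alone.
3. Guard goes to cell block B with the lift-bot.
4. Guard goes back to cell block A with the paint-bot.
5. Guard goes to cell block B with the haul-bot.
6. Guard goes back to cell block A alone.
7. Guard goes to cell block B with the scan-bot.
8. Guard goes back to cell block A alone.
9. Guard goes to cell block B with the paint-bot.

9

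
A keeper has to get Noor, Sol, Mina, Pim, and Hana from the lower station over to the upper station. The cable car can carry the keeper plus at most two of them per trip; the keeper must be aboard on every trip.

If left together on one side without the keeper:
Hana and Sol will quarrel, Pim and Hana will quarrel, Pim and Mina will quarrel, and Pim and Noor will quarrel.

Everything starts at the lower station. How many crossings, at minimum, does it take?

5

Counting alone: the keeper can take at most 2 across per trip to the upper station, so moving all 5 needs at least 3 loaded trips out, with a return between consecutive ones — at least 5 crossings.
The plan below uses exactly 5 crossings, so it is optimal:
1. Keeper goes to the upper station with Pim and Sol.  [the lower station: Hana, Mina, Noor | the upper station: Pim, Sol]
2. Keeper goes back to the lower station alone.  [the lower station: Hana, Mina, Noor | the upper station: Pim, Sol]
3. Keeper goes to the upper station with Mina and Noor.  [the lower station: Hana | the upper station: Mina, Noor, Pim, Sol]
4. Keeper goes back to the lower station with Pim.  [the lower station: Hana, Pim | the upper station: Mina, Noor, Sol]
5. Keeper goes to the upper station with Hana and Pim.  [the lower station: — | the upper station: Hana, Mina, Noor, Pim, Sol]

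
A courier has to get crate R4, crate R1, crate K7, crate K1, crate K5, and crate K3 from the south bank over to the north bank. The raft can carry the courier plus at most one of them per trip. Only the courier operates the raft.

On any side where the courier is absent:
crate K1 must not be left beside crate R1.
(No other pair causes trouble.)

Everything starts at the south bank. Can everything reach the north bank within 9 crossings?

No

Counting alone: the courier can take at most 1 across per trip to the north bank, so moving all 6 needs at least 6 loaded trips out, with a return between consecutive ones — at least 11 crossings.
Since 9 < 11, 9 crossings cannot be enough. (The shortest complete plan in fact takes 11:)
1. Courier goes to the north bank with crate R1.  [the south bank: crate K1, crate K3, crate K5, crate K7, crate R4 | the north bank: crate R1]
2. Courier goes back to the south bank alone.  [the south bank: crate K1, crate K3, crate K5, crate K7, crate R4 | the north bank: crate R1]
3. Courier goes to the north bank with crate R4.  [the south bank: crate K1, crate K3, crate K5, crate K7 | the north bank: crate R1, crate R4]
4. Courier goes back to the south bank alone.  [the south bank: crate K1, crate K3, crate K5, crate K7 | the north bank: crate R1, crate R4]
5. Courier goes to the north bank with crate K7.  [the south bank: crate K1, crate K3, crate K5 | the north bank: crate K7, crate R1, crate R4]
6. Courier goes back to the south bank alone.  [the south bank: crate K1, crate K3, crate K5 | the north bank: crate K7, crate R1, crate R4]
7. Courier goes to the north bank with crate K5.  [the south bank: crate K1, crate K3 | the north bank: crate K5, crate K7, crate R1, crate R4]
8. Courier goes back to the south bank alone.  [the south bank: crate K1, crate K3 | the north bank: crate K5, crate K7, crate R1, crate R4]
9. Courier goes to the north bank with crate K3.  [the south bank: crate K1 | the north bank: crate K3, crate K5, crate K7, crate R1, crate R4]
10. Courier goes back to the south bank alone.  [the south bank: crate K1 | the north bank: crate K3, crate K5, crate K7, crate R1, crate R4]
11. Courier goes to the north bank with crate K1.  [the south bank: — | the north bank: crate K1, crate K3, crate K5, crate K7, crate R1, crate R4]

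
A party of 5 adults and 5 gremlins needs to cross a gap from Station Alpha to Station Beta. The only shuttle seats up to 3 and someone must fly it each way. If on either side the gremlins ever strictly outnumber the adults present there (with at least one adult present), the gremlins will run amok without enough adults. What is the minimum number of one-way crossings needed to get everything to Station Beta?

11

Counting alone: each trip to Station Beta takes at most 3 across and each return brings at least 1 back, so after t trips out (and t−1 returns) at most 3t − (t−1) of the 10 are across; that first reaches 10 at t = 5, so at least 9 crossings are needed.
The safety rule pushes this higher. Following every safe sequence of crossings, the most of the 10 that can be at Station Beta as the shuttle arrives there on crossing 9 is 9 — never all 10.
So no plan with fewer than 11 crossings exists, and this one achieves 11:
1. 2 gremlins → Station Beta.  (Station Alpha: 5A 3G; Station Beta: 0A 2G)
2. 1 gremlin ← Station Alpha.  (Station Alpha: 5A 4G; Station Beta: 0A 1G)
3. 3 gremlins → Station Beta.  (Station Alpha: 5A 1G; Station Beta: 0A 4G)
4. 1 gremlin ← Station Alpha.  (Station Alpha: 5A 2G; Station Beta: 0A 3G)
5. 3 adults → Station Beta.  (Station Alpha: 2A 2G; Station Beta: 3A 3G)
6. 1 adult and 1 gremlin ← Station Alpha.  (Station Alpha: 3A 3G; Station Beta: 2A 2G)
7. 3 adults → Station Beta.  (Station Alpha: 0A 3G; Station Beta: 5A 2G)
8. 1 gremlin ← Station Alpha.  (Station Alpha: 0A 4G; Station Beta: 5A 1G)
9. 2 gremlins → Station Beta.  (Station Alpha: 0A 2G; Station Beta: 5A 3G)
10. 1 gremlin ← Station Alpha.  (Station Alpha: 0A 3G; Station Beta: 5A 2G)
11. 3 gremlins → Station Beta.  (Station Alpha: 0A 0G; Station Beta: 5A 5G)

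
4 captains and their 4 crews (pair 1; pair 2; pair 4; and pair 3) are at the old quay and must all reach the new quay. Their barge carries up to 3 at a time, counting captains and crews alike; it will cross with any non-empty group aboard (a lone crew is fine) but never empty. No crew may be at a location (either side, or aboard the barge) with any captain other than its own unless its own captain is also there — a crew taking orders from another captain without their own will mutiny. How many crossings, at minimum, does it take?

Counting alone: each trip to the new quay takes at most 3 across and each return brings at least 1 back, so after t trips out (and t−1 returns) at most 3t − (t−1) of the 8 are across; that first reaches 8 at t = 4, so at least 7 crossings are needed.
The safety rule pushes this higher. Following every safe sequence of crossings, the most of the 8 that can be at the new quay as the barge arrives there on crossing 7 is 7 — never all 8.
So no plan with fewer than 9 crossings exists, and this one achieves 9:
1. captain 1 and crew 1 cross → the new quay.
2. captain 1 crosses ← the old quay.
3. captain 1, captain 2, and crew 2 cross → the new quay.
4. captain 1 and crew 1 cross ← the old quay.
5. captain 1, captain 3, and captain 4 cross → the new quay.
6. crew 2 crosses ← the old quay.
7. crew 1 and crew 2 cross → the new quay.
8. crew 1 crosses ← the old quay.
9. crew 1, crew 3, and crew 4 cross → the new quay.

9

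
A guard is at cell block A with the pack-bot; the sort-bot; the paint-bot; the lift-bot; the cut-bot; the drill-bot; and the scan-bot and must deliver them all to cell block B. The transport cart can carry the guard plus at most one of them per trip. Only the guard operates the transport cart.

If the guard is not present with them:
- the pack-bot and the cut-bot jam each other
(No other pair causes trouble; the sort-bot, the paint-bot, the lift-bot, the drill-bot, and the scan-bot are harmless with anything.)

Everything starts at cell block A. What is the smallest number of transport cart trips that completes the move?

13

Counting alone: the guard can take at most 1 across per trip to cell block B, so moving all 7 needs at least 7 loaded trips out, with a return between consecutive ones — at least 13 crossings.
The plan below uses exactly 13 crossings, so it is optimal:
1. Guard goes to cell block B with the pack-bot.
2. Guard goes back to cell block A alone.
3. Guard goes to cell block B with the sort-bot.
4. Guard goes back to cell block A alone.
5. Guard goes to cell block B with the paint-bot.
6. Guard goes back to cell block A alone.
7. Guard goes to cell block B with the lift-bot.
8. Guard goes back to cell block A alone.
9. Guard goes to cell block B with the drill-bot.
10. Guard goes back to cell block A alone.
11. Guard goes to cell block B with the scan-bot.
12. Guard goes back to cell block A alone.
13. Guard goes to cell block B with the cut-bot.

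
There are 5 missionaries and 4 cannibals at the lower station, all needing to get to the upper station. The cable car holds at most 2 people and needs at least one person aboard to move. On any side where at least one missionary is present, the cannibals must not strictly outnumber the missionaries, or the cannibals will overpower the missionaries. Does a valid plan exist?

1. 2 cannibals → the upper station.  (the lower station: 5M 2C; the upper station: 0M 2C)
2. 1 cannibal ← the lower station.  (the lower station: 5M 3C; the upper station: 0M 1C)
3. 2 cannibals → the upper station.  (the lower station: 5M 1C; the upper station: 0M 3C)
4. 1 cannibal ← the lower station.  (the lower station: 5M 2C; the upper station: 0M 2C)
5. 2 missionaries → the upper station.  (the lower station: 3M 2C; the upper station: 2M 2C)
6. 1 cannibal ← the lower station.  (the lower station: 3M 3C; the upper station: 2M 1C)
7. 1 missionary and 1 cannibal → the upper station.  (the lower station: 2M 2C; the upper station: 3M 2C)
8. 1 missionary ← the lower station.  (the lower station: 3M 2C; the upper station: 2M 2C)
9. 1 missionary and 1 cannibal → the upper station.  (the lower station: 2M 1C; the upper station: 3M 3C)
10. 1 cannibal ← the lower station.  (the lower station: 2M 2C; the upper station: 3M 2C)
11. 1 missionary and 1 cannibal → the upper station.  (the lower station: 1M 1C; the upper station: 4M 3C)
12. 1 missionary ← the lower station.  (the lower station: 2M 1C; the upper station: 3M 3C)
13. 1 missionary and 1 cannibal → the upper station.  (the lower station: 1M 0C; the upper station: 4M 4C)
14. 1 cannibal ← the lower station.  (the lower station: 1M 1C; the upper station: 4M 3C)
15. 1 missionary and 1 cannibal → the upper station.  (the lower station: 0M 0C; the upper station: 5M 4C)

Yes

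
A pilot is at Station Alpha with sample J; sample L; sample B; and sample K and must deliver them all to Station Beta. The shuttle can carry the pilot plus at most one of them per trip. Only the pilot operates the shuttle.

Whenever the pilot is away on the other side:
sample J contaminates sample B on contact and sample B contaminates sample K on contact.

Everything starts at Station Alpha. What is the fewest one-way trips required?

Counting alone: the pilot can take at most 1 across per trip to Station Beta, so moving all 4 needs at least 4 loaded trips out, with a return between consecutive ones — at least 7 crossings.
The safety rule pushes this higher. Following every safe sequence of crossings, the most of the 4 that can be at Station Beta as the shuttle arrives there on crossing 7 is 3 — never all 4.
So no plan with fewer than 9 crossings exists, and this one achieves 9:
1. Pilot goes to Station Beta with sample B.  [Station Alpha: sample J, sample K, sample L | Station Beta: sample B]
2. Pilot goes back to Station Alpha alone.  [Station Alpha: sample J, sample K, sample L | Station Beta: sample B]
3. Pilot goes to Station Beta with sample J.  [Station Alpha: sample K, sample L | Station Beta: sample B, sample J]
4. Pilot goes back to Station Alpha with sample B.  [Station Alpha: sample B, sample K, sample L | Station Beta: sample J]
5. Pilot goes to Station Beta with sample K.  [Station Alpha: sample B, sample L | Station Beta: sample J, sample K]
6. Pilot goes back to Station Alpha alone.  [Station Alpha: sample B, sample L | Station Beta: sample J, sample K]
7. Pilot goes to Station Beta with sample L.  [Station Alpha: sample B | Station Beta: sample J, sample K, sample L]
8. Pilot goes back to Station Alpha alone.  [Station Alpha: sample B | Station Beta: sample J, sample K, sample L]
9. Pilot goes to Station Beta with sample B.  [Station Alpha: — | Station Beta: sample B, sample J, sample K, sample L]

9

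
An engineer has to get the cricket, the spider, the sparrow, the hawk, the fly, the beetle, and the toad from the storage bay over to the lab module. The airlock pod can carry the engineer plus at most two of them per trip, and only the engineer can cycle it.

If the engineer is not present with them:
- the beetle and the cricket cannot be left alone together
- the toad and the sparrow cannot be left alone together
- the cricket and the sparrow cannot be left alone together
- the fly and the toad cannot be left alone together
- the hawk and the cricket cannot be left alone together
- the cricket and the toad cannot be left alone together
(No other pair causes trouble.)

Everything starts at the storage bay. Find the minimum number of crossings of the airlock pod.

Counting alone: the engineer can take at most 2 across per trip to the lab module, so moving all 7 needs at least 4 loaded trips out, with a return between consecutive ones — at least 7 crossings.
The safety rule pushes this higher. Following every safe sequence of crossings, the most of the 7 that can be at the lab module as the airlock pod arrives there on crossings 7, 9 is 5, 6 respectively — never all 7.
So no plan with fewer than 11 crossings exists, and this one achieves 11:
1. Engineer goes to the lab module with the cricket and the toad.  [the storage bay: the beetle, the fly, the hawk, the sparrow, the spider | the lab module: the cricket, the toad]
2. Engineer goes back to the storage bay with the cricket.  [the storage bay: the beetle, the cricket, the fly, the hawk, the sparrow, the spider | the lab module: the toad]
3. Engineer goes to the lab module with the cricket and the spider.  [the storage bay: the beetle, the fly, the hawk, the sparrow | the lab module: the cricket, the spider, the toad]
4. Engineer goes back to the storage bay with the cricket.  [the storage bay: the beetle, the cricket, the fly, the hawk, the sparrow | the lab module: the spider, the toad]
5. Engineer goes to the lab module with the cricket and the hawk.  [the storage bay: the beetle, the fly, the sparrow | the lab module: the cricket, the hawk, the spider, the toad]
6. Engineer goes back to the storage bay with the cricket.  [the storage bay: the beetle, the cricket, the fly, the sparrow | the lab module: the hawk, the spider, the toad]
7. Engineer goes to the lab module with the beetle and the cricket.  [the storage bay: the fly, the sparrow | the lab module: the beetle, the cricket, the hawk, the spider, the toad]
8. Engineer goes back to the storage bay with the cricket.  [the storage bay: the cricket, the fly, the sparrow | the lab module: the beetle, the hawk, the spider, the toad]
9. Engineer goes to the lab module with the fly and the sparrow.  [the storage bay: the cricket | the lab module: the beetle, the fly, the hawk, the sparrow, the spider, the toad]
10. Engineer goes back to the storage bay with the toad.  [the storage bay: the cricket, the toad | the lab module: the beetle, the fly, the hawk, the sparrow, the spider]
11. Engineer goes to the lab module with the cricket and the toad.  [the storage bay: — | the lab module: the beetle, the cricket, the fly, the hawk, the sparrow, the spider, the toad]

11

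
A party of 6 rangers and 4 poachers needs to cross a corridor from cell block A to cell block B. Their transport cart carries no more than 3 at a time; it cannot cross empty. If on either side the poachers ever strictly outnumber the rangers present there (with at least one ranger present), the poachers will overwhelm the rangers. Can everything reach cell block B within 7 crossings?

Counting alone: each trip to cell block B takes at most 3 across and each return brings at least 1 back, so after t trips out (and t−1 returns) at most 3t − (t−1) of the 10 are across; that first reaches 10 at t = 5, so at least 9 crossings are needed.
Since 7 < 9, 7 crossings cannot be enough. (The shortest complete plan in fact takes 9:)
1. 2 poachers → cell block B.  (cell block A: 6R 2P; cell block B: 0R 2P)
2. 1 poacher ← cell block A.  (cell block A: 6R 3P; cell block B: 0R 1P)
3. 3 poachers → cell block B.  (cell block A: 6R 0P; cell block B: 0R 4P)
4. 1 poacher ← cell block A.  (cell block A: 6R 1P; cell block B: 0R 3P)
5. 3 rangers → cell block B.  (cell block A: 3R 1P; cell block B: 3R 3P)
6. 1 poacher ← cell block A.  (cell block A: 3R 2P; cell block B: 3R 2P)
7. 1 ranger and 2 poachers → cell block B.  (cell block A: 2R 0P; cell block B: 4R 4P)
8. 1 poacher ← cell block A.  (cell block A: 2R 1P; cell block B: 4R 3P)
9. 2 rangers and 1 poacher → cell block B.  (cell block A: 0R 0P; cell block B: 6R 4P)

No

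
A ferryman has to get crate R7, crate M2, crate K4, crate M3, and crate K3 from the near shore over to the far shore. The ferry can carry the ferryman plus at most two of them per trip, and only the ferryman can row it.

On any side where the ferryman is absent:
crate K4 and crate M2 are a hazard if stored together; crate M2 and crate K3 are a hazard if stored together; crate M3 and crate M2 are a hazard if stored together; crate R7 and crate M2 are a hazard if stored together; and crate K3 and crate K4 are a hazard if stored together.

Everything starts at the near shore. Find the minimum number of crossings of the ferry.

Counting alone: the ferryman can take at most 2 across per trip to the far shore, so moving all 5 needs at least 3 loaded trips out, with a return between consecutive ones — at least 5 crossings.
The safety rule pushes this higher. Following every safe sequence of crossings, the most of the 5 that can be at the far shore as the ferry arrives there on crossing 5 is 4 — never all 5.
So no plan with fewer than 7 crossings exists, and this one achieves 7:
1. Ferryman goes to the far shore with crate K4 and crate M2.
2. Ferryman goes back to the near shore with crate M2.
3. Ferryman goes to the far shore with crate M2 and crate R7.
4. Ferryman goes back to the near shore with crate M2.
5. Ferryman goes to the far shore with crate M2 and crate M3.
6. Ferryman goes back to the near shore with crate M2.
7. Ferryman goes to the far shore with crate K3 and crate M2.

7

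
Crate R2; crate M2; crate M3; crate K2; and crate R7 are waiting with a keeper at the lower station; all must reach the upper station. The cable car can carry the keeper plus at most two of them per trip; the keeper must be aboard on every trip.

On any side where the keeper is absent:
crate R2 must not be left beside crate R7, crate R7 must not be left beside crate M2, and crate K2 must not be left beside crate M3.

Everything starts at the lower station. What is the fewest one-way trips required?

Counting alone: the keeper can take at most 2 across per trip to the upper station, so moving all 5 needs at least 3 loaded trips out, with a return between consecutive ones — at least 5 crossings.
The plan below uses exactly 5 crossings, so it is optimal:
1. Keeper goes to the upper station with crate M3 and crate R7.
2. Keeper goes back to the lower station alone.
3. Keeper goes to the upper station with crate M2 and crate R2.
4. Keeper goes back to the lower station with crate R7.
5. Keeper goes to the upper station with crate K2 and crate R7.

5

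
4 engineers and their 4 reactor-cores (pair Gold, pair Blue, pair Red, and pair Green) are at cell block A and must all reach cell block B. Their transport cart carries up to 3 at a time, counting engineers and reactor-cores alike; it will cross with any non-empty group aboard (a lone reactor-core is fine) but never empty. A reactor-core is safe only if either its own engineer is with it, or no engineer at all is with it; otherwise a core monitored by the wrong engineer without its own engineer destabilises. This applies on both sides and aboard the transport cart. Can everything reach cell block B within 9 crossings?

Yes — this plan uses 9 crossings (≤ 9):
1. engineer Gold and reactor-core Gold cross → cell block B.
2. engineer Gold crosses ← cell block A.
3. engineer Blue, engineer Gold, and reactor-core Blue cross → cell block B.
4. engineer Gold and reactor-core Gold cross ← cell block A.
5. engineer Gold, engineer Green, and engineer Red cross → cell block B.
6. reactor-core Blue crosses ← cell block A.
7. reactor-core Blue and reactor-core Gold cross → cell block B.
8. reactor-core Gold crosses ← cell block A.
9. reactor-core Gold, reactor-core Green, and reactor-core Red cross → cell block B.

Yes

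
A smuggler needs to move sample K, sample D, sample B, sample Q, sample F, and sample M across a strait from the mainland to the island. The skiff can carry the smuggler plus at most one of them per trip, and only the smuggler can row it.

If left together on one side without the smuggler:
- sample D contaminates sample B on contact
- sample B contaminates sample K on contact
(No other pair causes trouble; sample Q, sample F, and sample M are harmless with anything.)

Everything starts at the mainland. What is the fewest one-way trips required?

13

Counting alone: the smuggler can take at most 1 across per trip to the island, so moving all 6 needs at least 6 loaded trips out, with a return between consecutive ones — at least 11 crossings.
The safety rule pushes this higher. Following every safe sequence of crossings, the most of the 6 that can be at the island as the skiff arrives there on crossing 11 is 5 — never all 6.
So no plan with fewer than 13 crossings exists, and this one achieves 13:
1. Smuggler goes to the island with sample B.
2. Smuggler goes back to the mainland alone.
3. Smuggler goes to the island with sample K.
4. Smuggler goes back to the mainland with sample B.
5. Smuggler goes to the island with sample D.
6. Smuggler goes back to the mainland alone.
7. Smuggler goes to the island with sample Q.
8. Smuggler goes back to the mainland alone.
9. Smuggler goes to the island with sample F.
10. Smuggler goes back to the mainland alone.
11. Smuggler goes to the island with sample M.
12. Smuggler goes back to the mainland alone.
13. Smuggler goes to the island with sample B.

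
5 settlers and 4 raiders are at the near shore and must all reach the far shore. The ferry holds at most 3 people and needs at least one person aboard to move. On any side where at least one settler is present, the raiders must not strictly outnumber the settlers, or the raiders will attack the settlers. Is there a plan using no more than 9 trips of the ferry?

Yes — this plan uses 7 crossings (≤ 9):
1. 3 raiders → the far shore.  (the near shore: 5S 1R; the far shore: 0S 3R)
2. 1 raider ← the near shore.  (the near shore: 5S 2R; the far shore: 0S 2R)
3. 3 settlers → the far shore.  (the near shore: 2S 2R; the far shore: 3S 2R)
4. 1 settler ← the near shore.  (the near shore: 3S 2R; the far shore: 2S 2R)
5. 2 settlers and 1 raider → the far shore.  (the near shore: 1S 1R; the far shore: 4S 3R)
6. 1 settler ← the near shore.  (the near shore: 2S 1R; the far shore: 3S 3R)
7. 2 settlers and 1 raider → the far shore.  (the near shore: 0S 0R; the far shore: 5S 4R)

Yes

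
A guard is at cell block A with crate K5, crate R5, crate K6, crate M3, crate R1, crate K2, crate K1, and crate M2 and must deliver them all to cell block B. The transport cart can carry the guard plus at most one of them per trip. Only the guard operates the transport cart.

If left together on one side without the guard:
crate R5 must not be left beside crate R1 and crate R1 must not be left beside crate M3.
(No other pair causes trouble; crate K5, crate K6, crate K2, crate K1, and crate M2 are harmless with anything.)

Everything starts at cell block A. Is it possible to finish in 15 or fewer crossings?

No

Counting alone: the guard can take at most 1 across per trip to cell block B, so moving all 8 needs at least 8 loaded trips out, with a return between consecutive ones — at least 15 crossings.
The safety rule pushes this higher. Following every safe sequence of crossings, the most of the 8 that can be at cell block B as the transport cart arrives there on crossing 15 is 7 — never all 8.
So the move cannot be finished within 15 crossings. (The shortest complete plan takes 17:)
1. Guard goes to cell block B with crate R1.  [cell block A: crate K1, crate K2, crate K5, crate K6, crate M2, crate M3, crate R5 | cell block B: crate R1]
2. Guard goes back to cell block A alone.  [cell block A: crate K1, crate K2, crate K5, crate K6, crate M2, crate M3, crate R5 | cell block B: crate R1]
3. Guard goes to cell block B with crate K5.  [cell block A: crate K1, crate K2, crate K6, crate M2, crate M3, crate R5 | cell block B: crate K5, crate R1]
4. Guard goes back to cell block A alone.  [cell block A: crate K1, crate K2, crate K6, crate M2, crate M3, crate R5 | cell block B: crate K5, crate R1]
5. Guard goes to cell block B with crate R5.  [cell block A: crate K1, crate K2, crate K6, crate M2, crate M3 | cell block B: crate K5, crate R1, crate R5]
6. Guard goes back to cell block A with crate R1.  [cell block A: crate K1, crate K2, crate K6, crate M2, crate M3, crate R1 | cell block B: crate K5, crate R5]
7. Guard goes to cell block B with crate M3.  [cell block A: crate K1, crate K2, crate K6, crate M2, crate R1 | cell block B: crate K5, crate M3, crate R5]
8. Guard goes back to cell block A alone.  [cell block A: crate K1, crate K2, crate K6, crate M2, crate R1 | cell block B: crate K5, crate M3, crate R5]
9. Guard goes to cell block B with crate K6.  [cell block A: crate K1, crate K2, crate M2, crate R1 | cell block B: crate K5, crate K6, crate M3, crate R5]
10. Guard goes back to cell block A alone.  [cell block A: crate K1, crate K2, crate M2, crate R1 | cell block B: crate K5, crate K6, crate M3, crate R5]
11. Guard goes to cell block B with crate K2.  [cell block A: crate K1, crate M2, crate R1 | cell block B: crate K2, crate K5, crate K6, crate M3, crate R5]
12. Guard goes back to cell block A alone.  [cell block A: crate K1, crate M2, crate R1 | cell block B: crate K2, crate K5, crate K6, crate M3, crate R5]
13. Guard goes to cell block B with crate K1.  [cell block A: crate M2, crate R1 | cell block B: crate K1, crate K2, crate K5, crate K6, crate M3, crate R5]
14. Guard goes back to cell block A alone.  [cell block A: crate M2, crate R1 | cell block B: crate K1, crate K2, crate K5, crate K6, crate M3, crate R5]
15. Guard goes to cell block B with crate M2.  [cell block A: crate R1 | cell block B: crate K1, crate K2, crate K5, crate K6, crate M2, crate M3, crate R5]
16. Guard goes back to cell block A alone.  [cell block A: crate R1 | cell block B: crate K1, crate K2, crate K5, crate K6, crate M2, crate M3, crate R5]
17. Guard goes to cell block B with crate R1.  [cell block A: — | cell block B: crate K1, crate K2, crate K5, crate K6, crate M2, crate M3, crate R1, crate R5]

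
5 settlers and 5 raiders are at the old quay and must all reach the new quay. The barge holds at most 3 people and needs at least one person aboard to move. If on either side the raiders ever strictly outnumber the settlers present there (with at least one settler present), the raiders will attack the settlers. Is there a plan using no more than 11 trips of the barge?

Yes

Yes — this plan uses 11 crossings (≤ 11):
1. 2 raiders → the new quay.  (the old quay: 5S 3R; the new quay: 0S 2R)
2. 1 raider ← the old quay.  (the old quay: 5S 4R; the new quay: 0S 1R)
3. 3 raiders → the new quay.  (the old quay: 5S 1R; the new quay: 0S 4R)
4. 1 raider ← the old quay.  (the old quay: 5S 2R; the new quay: 0S 3R)
5. 3 settlers → the new quay.  (the old quay: 2S 2R; the new quay: 3S 3R)
6. 1 settler and 1 raider ← the old quay.  (the old quay: 3S 3R; the new quay: 2S 2R)
7. 3 settlers → the new quay.  (the old quay: 0S 3R; the new quay: 5S 2R)
8. 1 raider ← the old quay.  (the old quay: 0S 4R; the new quay: 5S 1R)
9. 2 raiders → the new quay.  (the old quay: 0S 2R; the new quay: 5S 3R)
10. 1 raider ← the old quay.  (the old quay: 0S 3R; the new quay: 5S 2R)
11. 3 raiders → the new quay.  (the old quay: 0S 0R; the new quay: 5S 5R)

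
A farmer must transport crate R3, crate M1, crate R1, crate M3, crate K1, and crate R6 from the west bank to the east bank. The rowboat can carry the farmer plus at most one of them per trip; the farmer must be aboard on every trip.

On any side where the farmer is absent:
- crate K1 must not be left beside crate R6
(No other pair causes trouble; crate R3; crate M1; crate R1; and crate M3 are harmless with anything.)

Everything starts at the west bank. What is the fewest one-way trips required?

Counting alone: the farmer can take at most 1 across per trip to the east bank, so moving all 6 needs at least 6 loaded trips out, with a return between consecutive ones — at least 11 crossings.
The plan below uses exactly 11 crossings, so it is optimal:
1. Farmer goes to the east bank with crate K1.
2. Farmer goes back to the west bank alone.
3. Farmer goes to the east bank with crate R3.
4. Farmer goes back to the west bank alone.
5. Farmer goes to the east bank with crate M1.
6. Farmer goes back to the west bank alone.
7. Farmer goes to the east bank with crate R1.
8. Farmer goes back to the west bank alone.
9. Farmer goes to the east bank with crate M3.
10. Farmer goes back to the west bank alone.
11. Farmer goes to the east bank with crate R6.

11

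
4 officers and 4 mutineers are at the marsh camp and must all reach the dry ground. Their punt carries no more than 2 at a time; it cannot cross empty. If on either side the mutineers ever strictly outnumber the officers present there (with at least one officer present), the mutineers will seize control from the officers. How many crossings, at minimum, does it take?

Following every safe sequence of crossings from the start, the most of the 8 that can be at the dry ground as the punt arrives there on crossings 1, 3, 5 is 2, 3, 4 respectively; the best ever achieved is 4 of 8.
From crossing 7 on, no configuration arises that was not already reachable earlier: only 11 distinct safe configurations (who is on which side, and where the punt is) can ever be reached, none of them has everyone across, and every continuation just revisits them. They are: 0 officers + 0 mutineers across (punt back at the start); 0 officers + 1 mutineer across (punt there); 0 officers + 1 mutineer across (punt back at the start); 0 officers + 2 mutineers across (punt there); 0 officers + 2 mutineers across (punt back at the start); 0 officers + 3 mutineers across (punt there); 0 officers + 3 mutineers across (punt back at the start); 0 officers + 4 mutineers across (punt there); 1 officer + 1 mutineer across (punt there); 1 officer + 1 mutineer across (punt back at the start); 2 officers + 2 mutineers across (punt there). So no valid plan exists.

impossible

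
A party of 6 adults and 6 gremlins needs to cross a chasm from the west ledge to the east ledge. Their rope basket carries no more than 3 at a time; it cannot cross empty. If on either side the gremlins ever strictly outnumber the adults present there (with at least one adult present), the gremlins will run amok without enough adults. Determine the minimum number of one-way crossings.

impossible

Following every safe sequence of crossings from the start, the most of the 12 that can be at the east ledge as the rope basket arrives there on crossings 1, 3, 5 is 3, 5, 6 respectively; the best ever achieved is 6 of 12.
From crossing 7 on, no configuration arises that was not already reachable earlier: only 17 distinct safe configurations (who is on which side, and where the rope basket is) can ever be reached, none of them has everyone across, and every continuation just revisits them. They are: 0 adults + 0 gremlins across (rope basket back at the start); 0 adults + 1 gremlin across (rope basket there); 0 adults + 1 gremlin across (rope basket back at the start); 0 adults + 2 gremlins across (rope basket there); 0 adults + 2 gremlins across (rope basket back at the start); 0 adults + 3 gremlins across (rope basket there); 0 adults + 3 gremlins across (rope basket back at the start); 0 adults + 4 gremlins across (rope basket there); 0 adults + 4 gremlins across (rope basket back at the start); 0 adults + 5 gremlins across (rope basket there); 0 adults + 5 gremlins across (rope basket back at the start); 0 adults + 6 gremlins across (rope basket there); 1 adult + 1 gremlin across (rope basket there); 1 adult + 1 gremlin across (rope basket back at the start); 2 adults + 2 gremlins across (rope basket there); 2 adults + 2 gremlins across (rope basket back at the start); 3 adults + 3 gremlins across (rope basket there). So no valid plan exists.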